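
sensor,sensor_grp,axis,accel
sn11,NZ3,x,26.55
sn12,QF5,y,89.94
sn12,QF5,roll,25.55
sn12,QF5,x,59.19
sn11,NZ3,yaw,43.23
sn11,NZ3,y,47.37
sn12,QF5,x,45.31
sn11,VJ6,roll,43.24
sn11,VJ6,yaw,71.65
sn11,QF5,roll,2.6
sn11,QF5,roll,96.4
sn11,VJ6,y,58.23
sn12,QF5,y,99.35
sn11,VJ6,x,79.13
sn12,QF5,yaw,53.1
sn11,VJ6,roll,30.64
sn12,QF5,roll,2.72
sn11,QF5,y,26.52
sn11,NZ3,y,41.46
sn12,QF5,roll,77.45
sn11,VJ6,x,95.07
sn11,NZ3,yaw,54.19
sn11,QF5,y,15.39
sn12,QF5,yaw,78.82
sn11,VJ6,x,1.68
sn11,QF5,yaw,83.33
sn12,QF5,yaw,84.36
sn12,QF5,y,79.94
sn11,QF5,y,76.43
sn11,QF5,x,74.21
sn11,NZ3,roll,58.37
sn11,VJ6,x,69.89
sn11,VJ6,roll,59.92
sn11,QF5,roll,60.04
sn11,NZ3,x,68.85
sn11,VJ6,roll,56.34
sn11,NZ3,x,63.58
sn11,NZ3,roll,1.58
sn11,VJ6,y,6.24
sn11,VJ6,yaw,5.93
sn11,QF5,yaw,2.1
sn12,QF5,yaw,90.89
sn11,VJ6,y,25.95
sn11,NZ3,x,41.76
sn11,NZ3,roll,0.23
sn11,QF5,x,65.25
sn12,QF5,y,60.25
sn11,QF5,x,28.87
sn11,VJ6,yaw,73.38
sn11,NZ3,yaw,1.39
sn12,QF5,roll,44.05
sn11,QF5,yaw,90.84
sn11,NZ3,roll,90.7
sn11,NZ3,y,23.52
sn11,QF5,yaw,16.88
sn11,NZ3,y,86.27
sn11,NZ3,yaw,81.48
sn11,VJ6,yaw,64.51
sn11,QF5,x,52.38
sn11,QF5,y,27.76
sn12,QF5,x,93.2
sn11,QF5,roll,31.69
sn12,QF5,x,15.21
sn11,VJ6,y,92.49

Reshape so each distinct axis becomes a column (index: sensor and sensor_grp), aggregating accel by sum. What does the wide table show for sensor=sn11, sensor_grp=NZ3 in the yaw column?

180.29

Rows with sensor=sn11, sensor_grp=NZ3 and axis=yaw: accel values are 43.23, 54.19, 1.39, 81.48.
43.23 + 54.19 + 1.39 + 81.48 = 180.29.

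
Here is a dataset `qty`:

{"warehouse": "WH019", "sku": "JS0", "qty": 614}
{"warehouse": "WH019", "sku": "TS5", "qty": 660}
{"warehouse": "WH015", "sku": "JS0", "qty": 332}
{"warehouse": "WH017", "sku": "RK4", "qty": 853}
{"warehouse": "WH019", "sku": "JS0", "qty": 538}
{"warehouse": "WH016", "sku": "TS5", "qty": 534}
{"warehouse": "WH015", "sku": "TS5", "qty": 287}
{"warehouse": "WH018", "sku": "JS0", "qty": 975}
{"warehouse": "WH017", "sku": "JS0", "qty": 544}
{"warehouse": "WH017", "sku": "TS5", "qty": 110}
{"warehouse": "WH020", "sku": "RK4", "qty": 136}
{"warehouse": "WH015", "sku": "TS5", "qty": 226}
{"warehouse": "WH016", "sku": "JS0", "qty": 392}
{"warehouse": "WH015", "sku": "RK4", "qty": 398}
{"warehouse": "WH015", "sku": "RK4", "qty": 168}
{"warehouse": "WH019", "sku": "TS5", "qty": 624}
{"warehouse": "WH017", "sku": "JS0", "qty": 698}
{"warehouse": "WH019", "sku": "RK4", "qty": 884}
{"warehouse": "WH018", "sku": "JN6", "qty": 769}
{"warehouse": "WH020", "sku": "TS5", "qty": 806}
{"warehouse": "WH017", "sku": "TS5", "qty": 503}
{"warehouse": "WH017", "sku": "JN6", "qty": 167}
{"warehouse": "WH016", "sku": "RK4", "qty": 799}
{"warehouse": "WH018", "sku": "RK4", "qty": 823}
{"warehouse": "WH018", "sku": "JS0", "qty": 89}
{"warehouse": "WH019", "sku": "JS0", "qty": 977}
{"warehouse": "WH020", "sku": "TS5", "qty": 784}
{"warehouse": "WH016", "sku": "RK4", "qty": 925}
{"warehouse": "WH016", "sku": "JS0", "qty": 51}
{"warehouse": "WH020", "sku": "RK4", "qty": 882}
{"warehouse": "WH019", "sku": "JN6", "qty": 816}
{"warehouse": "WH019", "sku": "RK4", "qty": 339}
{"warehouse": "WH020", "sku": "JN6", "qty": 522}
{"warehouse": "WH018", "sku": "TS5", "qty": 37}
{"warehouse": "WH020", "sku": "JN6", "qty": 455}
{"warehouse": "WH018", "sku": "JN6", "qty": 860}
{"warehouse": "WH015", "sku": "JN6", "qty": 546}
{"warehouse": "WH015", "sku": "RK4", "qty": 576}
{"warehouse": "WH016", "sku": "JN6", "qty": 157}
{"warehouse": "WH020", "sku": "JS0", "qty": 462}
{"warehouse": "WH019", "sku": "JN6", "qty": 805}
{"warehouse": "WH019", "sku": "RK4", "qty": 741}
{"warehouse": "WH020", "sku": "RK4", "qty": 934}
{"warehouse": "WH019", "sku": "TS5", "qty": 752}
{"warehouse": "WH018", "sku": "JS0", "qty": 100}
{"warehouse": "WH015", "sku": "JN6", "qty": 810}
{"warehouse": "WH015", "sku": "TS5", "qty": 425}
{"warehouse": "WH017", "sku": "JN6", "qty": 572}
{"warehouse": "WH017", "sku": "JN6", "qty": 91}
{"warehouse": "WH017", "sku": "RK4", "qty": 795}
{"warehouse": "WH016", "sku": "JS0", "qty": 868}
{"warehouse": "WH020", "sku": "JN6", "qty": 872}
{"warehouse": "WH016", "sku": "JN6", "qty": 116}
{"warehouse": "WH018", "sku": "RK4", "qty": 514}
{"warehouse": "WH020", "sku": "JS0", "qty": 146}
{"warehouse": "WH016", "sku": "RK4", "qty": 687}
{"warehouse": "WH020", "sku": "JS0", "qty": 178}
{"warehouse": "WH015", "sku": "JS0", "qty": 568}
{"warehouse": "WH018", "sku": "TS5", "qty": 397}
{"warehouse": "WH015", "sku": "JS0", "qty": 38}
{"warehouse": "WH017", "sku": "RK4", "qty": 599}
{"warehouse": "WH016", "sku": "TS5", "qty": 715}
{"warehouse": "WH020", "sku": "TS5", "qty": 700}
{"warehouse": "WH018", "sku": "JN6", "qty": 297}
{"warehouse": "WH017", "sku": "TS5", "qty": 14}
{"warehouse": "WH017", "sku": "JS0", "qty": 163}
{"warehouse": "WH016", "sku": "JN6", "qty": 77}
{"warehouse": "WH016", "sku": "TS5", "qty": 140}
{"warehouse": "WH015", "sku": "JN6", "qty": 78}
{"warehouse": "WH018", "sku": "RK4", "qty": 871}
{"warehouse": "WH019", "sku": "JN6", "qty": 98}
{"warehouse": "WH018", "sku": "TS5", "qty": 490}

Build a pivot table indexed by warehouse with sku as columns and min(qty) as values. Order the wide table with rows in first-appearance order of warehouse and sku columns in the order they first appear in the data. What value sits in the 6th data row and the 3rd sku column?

136

With rows in first-appearance order of warehouse, row 6 is warehouse=WH020. sku columns in first-appearance order: JS0, TS5, RK4, JN6; column 3 is RK4.
Long rows with warehouse=WH020, sku=RK4: min(136, 882, 934) = 136.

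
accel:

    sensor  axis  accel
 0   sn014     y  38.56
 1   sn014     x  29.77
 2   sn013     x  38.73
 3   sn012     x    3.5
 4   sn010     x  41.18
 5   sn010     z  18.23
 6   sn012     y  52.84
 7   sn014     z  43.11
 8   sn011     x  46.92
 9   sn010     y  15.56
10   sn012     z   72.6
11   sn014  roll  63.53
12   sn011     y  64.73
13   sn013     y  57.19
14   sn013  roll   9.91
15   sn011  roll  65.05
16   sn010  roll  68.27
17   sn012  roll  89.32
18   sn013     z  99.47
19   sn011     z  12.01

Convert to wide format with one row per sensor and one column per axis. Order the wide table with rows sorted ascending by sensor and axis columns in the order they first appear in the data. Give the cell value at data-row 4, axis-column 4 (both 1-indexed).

With rows sorted ascending by sensor, row 4 is sensor=sn013. axis columns in first-appearance order: y, x, z, roll; column 4 is roll.
Long rows with sensor=sn013, axis=roll: accel = 9.91.

9.91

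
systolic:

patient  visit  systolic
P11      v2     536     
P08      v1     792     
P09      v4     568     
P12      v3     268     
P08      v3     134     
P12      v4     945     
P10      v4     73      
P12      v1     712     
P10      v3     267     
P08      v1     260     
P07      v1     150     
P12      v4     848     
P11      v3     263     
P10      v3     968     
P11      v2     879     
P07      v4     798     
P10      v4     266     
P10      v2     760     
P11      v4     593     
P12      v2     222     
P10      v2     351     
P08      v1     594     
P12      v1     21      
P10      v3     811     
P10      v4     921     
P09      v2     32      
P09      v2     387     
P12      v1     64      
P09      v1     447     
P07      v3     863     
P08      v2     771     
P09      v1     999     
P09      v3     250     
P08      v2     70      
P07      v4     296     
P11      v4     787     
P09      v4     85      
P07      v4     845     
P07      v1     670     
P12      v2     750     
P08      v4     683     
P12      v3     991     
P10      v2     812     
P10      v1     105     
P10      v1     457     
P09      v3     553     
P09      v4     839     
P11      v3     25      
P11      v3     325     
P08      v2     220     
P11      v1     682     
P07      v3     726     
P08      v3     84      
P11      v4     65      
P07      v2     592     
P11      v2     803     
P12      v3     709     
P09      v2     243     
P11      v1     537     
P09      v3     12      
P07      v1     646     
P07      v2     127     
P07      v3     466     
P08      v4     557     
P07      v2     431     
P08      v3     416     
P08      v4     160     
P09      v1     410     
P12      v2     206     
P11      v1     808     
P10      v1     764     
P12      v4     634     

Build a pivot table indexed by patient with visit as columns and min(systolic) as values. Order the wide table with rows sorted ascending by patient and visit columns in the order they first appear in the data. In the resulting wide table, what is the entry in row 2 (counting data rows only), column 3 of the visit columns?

160

With rows sorted ascending by patient, row 2 is patient=P08. visit columns in first-appearance order: v2, v1, v4, v3; column 3 is v4.
Long rows with patient=P08, visit=v4: min(683, 557, 160) = 160.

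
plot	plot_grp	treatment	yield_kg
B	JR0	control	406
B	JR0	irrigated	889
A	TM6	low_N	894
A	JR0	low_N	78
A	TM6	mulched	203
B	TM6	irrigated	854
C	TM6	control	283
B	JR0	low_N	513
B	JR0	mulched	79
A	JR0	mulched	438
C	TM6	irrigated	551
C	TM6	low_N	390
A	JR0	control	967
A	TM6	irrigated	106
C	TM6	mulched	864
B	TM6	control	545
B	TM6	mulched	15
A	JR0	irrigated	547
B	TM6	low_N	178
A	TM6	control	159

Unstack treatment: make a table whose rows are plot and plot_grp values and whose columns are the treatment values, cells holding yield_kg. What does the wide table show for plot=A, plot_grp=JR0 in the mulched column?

Wide layout: rows indexed by plot and plot_grp, columns are the 4 distinct treatment values (control, irrigated, low_N, mulched).
Cell (plot=A, plot_grp=JR0, treatment=mulched) draws from the long row where plot=A, plot_grp=JR0 and treatment=mulched, which has yield_kg=438.

438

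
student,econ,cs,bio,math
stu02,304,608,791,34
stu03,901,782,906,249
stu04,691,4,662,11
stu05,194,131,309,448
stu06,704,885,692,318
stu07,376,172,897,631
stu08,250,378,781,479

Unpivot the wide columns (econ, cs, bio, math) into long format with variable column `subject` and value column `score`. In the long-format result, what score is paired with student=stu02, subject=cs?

Unpivoting turns each (student, wide-column) pair into one long row.
The wide cell at row stu02, column cs holds 608, so the long row (stu02, cs) has score=608.

608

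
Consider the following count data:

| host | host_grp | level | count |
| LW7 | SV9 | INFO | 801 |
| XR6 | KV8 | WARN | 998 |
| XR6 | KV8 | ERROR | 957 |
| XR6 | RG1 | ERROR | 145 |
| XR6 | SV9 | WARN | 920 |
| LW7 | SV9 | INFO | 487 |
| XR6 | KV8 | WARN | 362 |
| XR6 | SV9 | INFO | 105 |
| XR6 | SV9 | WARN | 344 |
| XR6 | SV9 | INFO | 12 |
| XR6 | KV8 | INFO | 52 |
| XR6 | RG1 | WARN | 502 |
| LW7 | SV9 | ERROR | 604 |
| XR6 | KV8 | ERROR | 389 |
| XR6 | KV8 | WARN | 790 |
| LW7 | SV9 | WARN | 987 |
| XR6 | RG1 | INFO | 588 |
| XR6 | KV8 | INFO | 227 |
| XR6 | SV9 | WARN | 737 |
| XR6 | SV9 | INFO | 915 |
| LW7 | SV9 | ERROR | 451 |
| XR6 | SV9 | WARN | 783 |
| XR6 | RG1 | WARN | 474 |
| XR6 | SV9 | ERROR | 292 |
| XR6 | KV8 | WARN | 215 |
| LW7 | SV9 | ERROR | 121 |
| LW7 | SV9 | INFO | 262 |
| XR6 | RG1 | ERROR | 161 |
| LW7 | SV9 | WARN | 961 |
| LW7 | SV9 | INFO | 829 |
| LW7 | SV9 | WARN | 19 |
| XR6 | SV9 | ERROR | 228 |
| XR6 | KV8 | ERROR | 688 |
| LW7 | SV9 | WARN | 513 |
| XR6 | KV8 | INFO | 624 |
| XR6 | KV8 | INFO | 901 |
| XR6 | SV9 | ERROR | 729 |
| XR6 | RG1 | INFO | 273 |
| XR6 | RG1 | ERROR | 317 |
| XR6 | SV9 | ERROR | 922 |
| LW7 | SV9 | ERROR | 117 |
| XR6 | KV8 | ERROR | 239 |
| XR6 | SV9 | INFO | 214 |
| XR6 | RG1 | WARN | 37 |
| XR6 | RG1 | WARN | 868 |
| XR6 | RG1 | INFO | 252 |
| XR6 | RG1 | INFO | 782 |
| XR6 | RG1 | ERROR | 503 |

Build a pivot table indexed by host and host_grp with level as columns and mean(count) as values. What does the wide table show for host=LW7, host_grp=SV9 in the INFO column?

Rows with host=LW7, host_grp=SV9 and level=INFO: count values are 801, 487, 262, 829.
(801 + 487 + 262 + 829) / 4 = 594.75.

594.75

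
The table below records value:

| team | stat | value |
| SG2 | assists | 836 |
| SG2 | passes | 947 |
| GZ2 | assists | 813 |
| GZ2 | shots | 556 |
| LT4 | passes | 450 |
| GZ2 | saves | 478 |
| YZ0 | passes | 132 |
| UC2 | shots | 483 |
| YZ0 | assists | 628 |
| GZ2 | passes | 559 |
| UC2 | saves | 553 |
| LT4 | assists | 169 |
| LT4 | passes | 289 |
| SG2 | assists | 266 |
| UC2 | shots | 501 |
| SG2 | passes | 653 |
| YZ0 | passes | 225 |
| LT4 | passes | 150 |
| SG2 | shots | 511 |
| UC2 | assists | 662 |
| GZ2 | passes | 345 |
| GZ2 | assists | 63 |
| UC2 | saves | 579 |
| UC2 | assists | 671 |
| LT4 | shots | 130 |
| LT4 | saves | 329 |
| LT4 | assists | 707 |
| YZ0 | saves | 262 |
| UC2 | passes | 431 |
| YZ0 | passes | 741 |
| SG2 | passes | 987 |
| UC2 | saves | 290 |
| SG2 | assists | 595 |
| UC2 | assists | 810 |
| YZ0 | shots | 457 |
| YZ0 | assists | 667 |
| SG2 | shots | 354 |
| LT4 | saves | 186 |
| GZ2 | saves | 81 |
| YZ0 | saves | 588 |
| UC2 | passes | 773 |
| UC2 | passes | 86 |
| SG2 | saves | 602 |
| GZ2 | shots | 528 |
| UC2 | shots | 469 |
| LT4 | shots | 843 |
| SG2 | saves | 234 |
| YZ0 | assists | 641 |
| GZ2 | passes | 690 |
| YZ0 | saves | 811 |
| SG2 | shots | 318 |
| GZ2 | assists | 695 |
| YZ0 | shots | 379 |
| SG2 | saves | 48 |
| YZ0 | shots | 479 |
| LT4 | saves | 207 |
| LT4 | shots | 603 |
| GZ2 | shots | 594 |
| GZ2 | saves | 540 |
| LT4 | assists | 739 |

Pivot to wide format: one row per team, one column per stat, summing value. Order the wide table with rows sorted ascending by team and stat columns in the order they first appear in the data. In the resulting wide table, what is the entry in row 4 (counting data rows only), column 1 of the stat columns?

With rows sorted ascending by team, row 4 is team=UC2. stat columns in first-appearance order: assists, passes, shots, saves; column 1 is assists.
Long rows with team=UC2, stat=assists: 662 + 671 + 810 = 2143.

2143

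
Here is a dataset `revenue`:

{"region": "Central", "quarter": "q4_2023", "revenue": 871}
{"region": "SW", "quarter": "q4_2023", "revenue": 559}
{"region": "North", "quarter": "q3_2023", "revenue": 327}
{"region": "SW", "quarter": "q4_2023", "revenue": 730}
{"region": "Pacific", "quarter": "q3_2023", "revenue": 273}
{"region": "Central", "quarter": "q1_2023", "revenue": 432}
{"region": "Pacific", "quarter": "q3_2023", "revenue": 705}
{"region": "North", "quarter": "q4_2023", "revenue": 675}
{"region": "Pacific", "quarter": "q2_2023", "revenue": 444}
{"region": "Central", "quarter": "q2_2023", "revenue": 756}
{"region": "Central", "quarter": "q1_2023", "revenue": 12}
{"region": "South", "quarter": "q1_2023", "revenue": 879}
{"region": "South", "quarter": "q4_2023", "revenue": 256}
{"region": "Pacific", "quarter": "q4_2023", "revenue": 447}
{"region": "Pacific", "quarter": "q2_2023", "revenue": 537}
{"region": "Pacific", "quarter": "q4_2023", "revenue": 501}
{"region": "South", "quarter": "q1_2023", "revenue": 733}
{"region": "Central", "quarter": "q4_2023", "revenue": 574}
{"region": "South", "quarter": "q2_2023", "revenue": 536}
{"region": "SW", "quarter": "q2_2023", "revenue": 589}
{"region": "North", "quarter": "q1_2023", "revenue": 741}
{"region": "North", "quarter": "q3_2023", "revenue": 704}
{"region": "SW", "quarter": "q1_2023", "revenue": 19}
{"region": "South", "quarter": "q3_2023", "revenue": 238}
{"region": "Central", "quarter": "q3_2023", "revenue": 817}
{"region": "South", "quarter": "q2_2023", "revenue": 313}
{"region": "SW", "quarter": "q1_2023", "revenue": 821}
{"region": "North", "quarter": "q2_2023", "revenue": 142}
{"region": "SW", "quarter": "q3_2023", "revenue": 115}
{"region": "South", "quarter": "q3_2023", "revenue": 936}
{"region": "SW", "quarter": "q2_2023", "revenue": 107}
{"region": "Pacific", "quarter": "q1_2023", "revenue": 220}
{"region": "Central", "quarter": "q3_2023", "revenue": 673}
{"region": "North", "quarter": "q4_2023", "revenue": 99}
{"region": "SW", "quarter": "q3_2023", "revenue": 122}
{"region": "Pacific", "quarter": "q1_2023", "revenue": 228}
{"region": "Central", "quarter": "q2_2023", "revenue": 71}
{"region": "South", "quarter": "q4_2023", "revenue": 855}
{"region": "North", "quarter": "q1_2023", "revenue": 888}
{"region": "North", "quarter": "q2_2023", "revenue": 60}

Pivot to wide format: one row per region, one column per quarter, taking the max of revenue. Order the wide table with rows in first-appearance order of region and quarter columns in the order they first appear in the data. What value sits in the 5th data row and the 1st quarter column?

855

With rows in first-appearance order of region, row 5 is region=South. quarter columns in first-appearance order: q4_2023, q3_2023, q1_2023, q2_2023; column 1 is q4_2023.
Long rows with region=South, quarter=q4_2023: max(256, 855) = 855.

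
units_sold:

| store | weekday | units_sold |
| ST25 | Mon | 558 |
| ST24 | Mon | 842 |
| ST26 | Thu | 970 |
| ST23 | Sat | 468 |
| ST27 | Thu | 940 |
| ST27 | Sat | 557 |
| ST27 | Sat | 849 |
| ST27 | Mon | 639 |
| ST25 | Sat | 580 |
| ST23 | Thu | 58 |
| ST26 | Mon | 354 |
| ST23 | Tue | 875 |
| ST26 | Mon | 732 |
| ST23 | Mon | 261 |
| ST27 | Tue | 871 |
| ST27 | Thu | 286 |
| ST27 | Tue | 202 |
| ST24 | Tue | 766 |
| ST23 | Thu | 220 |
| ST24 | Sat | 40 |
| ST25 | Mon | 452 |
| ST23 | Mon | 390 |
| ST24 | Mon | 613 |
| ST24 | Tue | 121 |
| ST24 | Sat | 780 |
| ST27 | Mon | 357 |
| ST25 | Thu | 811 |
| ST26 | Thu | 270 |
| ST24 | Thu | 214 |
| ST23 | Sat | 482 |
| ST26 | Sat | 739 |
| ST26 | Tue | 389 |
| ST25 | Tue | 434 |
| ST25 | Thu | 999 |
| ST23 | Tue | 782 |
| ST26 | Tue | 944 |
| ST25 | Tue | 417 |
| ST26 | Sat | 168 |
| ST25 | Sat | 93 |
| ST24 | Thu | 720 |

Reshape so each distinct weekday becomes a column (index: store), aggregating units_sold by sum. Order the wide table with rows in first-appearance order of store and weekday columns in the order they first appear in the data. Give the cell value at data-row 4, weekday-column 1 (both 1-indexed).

With rows in first-appearance order of store, row 4 is store=ST23. weekday columns in first-appearance order: Mon, Thu, Sat, Tue; column 1 is Mon.
Long rows with store=ST23, weekday=Mon: 261 + 390 = 651.

651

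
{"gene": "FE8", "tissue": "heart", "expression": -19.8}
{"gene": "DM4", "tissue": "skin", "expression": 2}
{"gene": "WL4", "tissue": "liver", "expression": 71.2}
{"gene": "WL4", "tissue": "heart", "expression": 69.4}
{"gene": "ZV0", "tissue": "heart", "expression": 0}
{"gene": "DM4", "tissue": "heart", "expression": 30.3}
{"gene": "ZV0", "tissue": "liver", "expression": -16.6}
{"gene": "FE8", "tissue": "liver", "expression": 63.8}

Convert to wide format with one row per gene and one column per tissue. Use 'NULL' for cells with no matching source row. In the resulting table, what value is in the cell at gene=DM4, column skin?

2

The long row with gene=DM4, tissue=skin has expression=2.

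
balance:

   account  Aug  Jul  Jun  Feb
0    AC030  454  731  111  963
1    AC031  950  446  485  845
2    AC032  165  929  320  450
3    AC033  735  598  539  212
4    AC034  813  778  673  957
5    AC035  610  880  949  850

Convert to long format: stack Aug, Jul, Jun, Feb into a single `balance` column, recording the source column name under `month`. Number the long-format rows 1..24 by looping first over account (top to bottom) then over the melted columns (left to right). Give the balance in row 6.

446

24 rows total (6 × 4). Row 6: index ⌊(6-1)/4⌋ = 1 into account → AC031; (6-1) mod 4 = 1 into the melted columns → Jul.
So row 6 is (AC031, Jul, 446); balance = 446.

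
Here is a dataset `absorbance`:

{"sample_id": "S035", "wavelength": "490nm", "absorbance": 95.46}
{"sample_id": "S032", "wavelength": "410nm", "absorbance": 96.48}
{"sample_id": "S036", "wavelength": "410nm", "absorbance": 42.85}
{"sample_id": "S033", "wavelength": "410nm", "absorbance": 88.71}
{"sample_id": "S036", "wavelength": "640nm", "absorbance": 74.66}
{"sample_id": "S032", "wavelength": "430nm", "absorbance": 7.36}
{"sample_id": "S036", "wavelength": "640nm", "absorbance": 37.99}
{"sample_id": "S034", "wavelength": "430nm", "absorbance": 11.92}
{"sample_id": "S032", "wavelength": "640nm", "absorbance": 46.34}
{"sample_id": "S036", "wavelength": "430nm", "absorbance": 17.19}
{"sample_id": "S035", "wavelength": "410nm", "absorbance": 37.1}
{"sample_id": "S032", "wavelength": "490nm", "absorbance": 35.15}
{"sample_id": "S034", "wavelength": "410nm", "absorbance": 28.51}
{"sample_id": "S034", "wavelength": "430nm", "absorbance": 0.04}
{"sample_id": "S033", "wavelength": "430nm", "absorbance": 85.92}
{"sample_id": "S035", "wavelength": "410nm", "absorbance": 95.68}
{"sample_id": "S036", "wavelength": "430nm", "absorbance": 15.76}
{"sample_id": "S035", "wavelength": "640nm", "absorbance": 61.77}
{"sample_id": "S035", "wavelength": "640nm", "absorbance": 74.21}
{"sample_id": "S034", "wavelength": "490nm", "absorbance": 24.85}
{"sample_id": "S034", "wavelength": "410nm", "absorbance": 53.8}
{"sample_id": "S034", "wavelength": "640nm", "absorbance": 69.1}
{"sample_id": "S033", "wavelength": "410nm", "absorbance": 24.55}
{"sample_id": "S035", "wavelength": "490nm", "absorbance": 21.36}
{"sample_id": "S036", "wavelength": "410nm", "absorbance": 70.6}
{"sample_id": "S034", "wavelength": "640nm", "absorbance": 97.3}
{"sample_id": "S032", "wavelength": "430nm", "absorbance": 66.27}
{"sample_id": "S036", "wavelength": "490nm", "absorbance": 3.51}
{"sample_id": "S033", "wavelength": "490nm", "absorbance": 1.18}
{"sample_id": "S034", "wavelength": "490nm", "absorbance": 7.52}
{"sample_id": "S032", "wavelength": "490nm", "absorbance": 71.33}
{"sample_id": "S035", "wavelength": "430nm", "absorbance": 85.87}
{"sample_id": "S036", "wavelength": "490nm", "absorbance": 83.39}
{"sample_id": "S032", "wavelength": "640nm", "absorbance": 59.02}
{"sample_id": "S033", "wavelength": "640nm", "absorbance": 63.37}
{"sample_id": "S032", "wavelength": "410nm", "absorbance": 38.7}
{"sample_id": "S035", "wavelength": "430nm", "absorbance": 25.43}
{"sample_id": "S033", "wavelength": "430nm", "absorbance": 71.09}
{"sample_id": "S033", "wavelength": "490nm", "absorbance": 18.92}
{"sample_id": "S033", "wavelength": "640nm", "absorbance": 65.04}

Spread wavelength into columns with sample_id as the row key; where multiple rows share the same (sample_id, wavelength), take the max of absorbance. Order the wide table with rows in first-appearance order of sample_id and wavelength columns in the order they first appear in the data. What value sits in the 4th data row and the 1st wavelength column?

18.92

With rows in first-appearance order of sample_id, row 4 is sample_id=S033. wavelength columns in first-appearance order: 490nm, 410nm, 640nm, 430nm; column 1 is 490nm.
Long rows with sample_id=S033, wavelength=490nm: max(1.18, 18.92) = 18.92.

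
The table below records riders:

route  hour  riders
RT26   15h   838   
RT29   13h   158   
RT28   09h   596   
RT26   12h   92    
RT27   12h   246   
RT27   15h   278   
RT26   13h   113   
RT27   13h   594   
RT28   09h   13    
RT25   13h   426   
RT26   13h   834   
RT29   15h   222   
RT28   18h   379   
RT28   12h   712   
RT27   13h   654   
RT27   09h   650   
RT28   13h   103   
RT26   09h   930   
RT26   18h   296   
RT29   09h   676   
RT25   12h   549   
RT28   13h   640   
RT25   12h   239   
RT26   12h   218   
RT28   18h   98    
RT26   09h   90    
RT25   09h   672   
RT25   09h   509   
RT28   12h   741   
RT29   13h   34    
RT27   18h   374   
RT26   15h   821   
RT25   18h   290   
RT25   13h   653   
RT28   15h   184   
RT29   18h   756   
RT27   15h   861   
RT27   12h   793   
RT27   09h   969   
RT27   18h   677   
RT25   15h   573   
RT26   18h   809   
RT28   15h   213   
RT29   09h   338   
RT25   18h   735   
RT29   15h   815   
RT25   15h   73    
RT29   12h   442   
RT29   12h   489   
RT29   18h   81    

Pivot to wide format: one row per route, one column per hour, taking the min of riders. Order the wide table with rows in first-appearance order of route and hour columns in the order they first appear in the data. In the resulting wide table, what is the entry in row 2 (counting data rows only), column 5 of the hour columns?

81

With rows in first-appearance order of route, row 2 is route=RT29. hour columns in first-appearance order: 15h, 13h, 09h, 12h, 18h; column 5 is 18h.
Long rows with route=RT29, hour=18h: min(756, 81) = 81.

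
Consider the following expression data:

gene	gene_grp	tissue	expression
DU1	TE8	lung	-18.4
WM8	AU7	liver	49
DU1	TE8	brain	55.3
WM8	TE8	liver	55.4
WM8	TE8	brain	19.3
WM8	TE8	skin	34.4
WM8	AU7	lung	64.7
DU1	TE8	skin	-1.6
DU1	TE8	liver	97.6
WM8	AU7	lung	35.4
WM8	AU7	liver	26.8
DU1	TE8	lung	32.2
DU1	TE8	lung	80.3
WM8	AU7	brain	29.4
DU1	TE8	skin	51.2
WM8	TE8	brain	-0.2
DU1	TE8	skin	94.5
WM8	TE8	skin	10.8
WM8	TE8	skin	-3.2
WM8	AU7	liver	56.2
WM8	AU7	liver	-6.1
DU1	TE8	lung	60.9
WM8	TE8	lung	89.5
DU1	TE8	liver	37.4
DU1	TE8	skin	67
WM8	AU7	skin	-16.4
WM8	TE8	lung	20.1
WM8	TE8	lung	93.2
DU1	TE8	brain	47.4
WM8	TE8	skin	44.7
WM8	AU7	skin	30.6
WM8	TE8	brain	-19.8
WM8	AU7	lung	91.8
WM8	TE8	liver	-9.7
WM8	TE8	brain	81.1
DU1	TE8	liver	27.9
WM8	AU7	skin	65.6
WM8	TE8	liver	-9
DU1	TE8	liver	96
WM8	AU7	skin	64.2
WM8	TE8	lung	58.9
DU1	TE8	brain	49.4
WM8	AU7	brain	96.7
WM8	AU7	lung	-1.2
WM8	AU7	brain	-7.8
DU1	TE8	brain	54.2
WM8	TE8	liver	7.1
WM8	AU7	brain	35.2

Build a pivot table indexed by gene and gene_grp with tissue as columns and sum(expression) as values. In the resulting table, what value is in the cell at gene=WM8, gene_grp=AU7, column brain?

153.5

Rows with gene=WM8, gene_grp=AU7 and tissue=brain: expression values are 29.4, 96.7, -7.8, 35.2.
29.4 + 96.7 + -7.8 + 35.2 = 153.5.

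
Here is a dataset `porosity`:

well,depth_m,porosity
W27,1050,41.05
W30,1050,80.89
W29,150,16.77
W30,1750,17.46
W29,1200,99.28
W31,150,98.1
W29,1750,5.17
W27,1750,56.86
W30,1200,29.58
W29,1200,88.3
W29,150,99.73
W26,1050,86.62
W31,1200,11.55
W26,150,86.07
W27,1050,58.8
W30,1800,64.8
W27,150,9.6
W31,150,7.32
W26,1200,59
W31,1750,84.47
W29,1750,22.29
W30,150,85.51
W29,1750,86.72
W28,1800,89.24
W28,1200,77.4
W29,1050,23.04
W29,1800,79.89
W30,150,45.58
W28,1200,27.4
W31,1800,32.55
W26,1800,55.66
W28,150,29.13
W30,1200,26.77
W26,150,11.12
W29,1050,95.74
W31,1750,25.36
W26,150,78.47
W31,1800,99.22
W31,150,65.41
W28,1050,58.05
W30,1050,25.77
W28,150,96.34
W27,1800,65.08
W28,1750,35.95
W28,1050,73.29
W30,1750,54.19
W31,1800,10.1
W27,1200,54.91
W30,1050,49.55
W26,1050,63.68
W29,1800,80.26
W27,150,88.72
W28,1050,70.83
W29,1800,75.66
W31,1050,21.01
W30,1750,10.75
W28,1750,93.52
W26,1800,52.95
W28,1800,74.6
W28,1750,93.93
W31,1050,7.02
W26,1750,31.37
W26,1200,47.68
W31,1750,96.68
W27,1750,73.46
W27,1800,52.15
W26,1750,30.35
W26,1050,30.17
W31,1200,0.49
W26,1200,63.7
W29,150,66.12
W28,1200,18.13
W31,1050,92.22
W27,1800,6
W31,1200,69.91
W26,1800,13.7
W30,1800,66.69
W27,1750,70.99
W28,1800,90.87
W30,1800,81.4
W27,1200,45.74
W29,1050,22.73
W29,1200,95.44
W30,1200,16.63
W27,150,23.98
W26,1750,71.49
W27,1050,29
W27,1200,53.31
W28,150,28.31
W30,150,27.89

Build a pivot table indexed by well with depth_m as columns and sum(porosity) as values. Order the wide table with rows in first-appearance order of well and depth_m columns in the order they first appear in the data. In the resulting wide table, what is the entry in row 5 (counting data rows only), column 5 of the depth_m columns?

122.31

With rows in first-appearance order of well, row 5 is well=W26. depth_m columns in first-appearance order: 1050, 150, 1750, 1200, 1800; column 5 is 1800.
Long rows with well=W26, depth_m=1800: 55.66 + 52.95 + 13.7 = 122.31.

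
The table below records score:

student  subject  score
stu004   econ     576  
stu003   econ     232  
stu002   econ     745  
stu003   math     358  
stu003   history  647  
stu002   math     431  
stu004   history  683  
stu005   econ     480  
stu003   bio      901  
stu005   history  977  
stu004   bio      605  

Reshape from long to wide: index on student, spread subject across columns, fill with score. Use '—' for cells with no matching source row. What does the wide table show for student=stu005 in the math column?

—

No long-format row has student=stu005 and subject=math, so the cell is —.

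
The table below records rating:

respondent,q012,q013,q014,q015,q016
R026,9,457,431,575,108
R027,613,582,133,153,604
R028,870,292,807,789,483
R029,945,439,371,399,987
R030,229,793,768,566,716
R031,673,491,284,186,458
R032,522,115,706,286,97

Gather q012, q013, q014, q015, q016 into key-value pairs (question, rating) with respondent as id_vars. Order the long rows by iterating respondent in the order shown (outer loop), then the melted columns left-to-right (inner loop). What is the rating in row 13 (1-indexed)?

35 rows total (7 × 5). Row 13: index ⌊(13-1)/5⌋ = 2 into respondent → R028; (13-1) mod 5 = 2 into the melted columns → q014.
So row 13 is (R028, q014, 807); rating = 807.

807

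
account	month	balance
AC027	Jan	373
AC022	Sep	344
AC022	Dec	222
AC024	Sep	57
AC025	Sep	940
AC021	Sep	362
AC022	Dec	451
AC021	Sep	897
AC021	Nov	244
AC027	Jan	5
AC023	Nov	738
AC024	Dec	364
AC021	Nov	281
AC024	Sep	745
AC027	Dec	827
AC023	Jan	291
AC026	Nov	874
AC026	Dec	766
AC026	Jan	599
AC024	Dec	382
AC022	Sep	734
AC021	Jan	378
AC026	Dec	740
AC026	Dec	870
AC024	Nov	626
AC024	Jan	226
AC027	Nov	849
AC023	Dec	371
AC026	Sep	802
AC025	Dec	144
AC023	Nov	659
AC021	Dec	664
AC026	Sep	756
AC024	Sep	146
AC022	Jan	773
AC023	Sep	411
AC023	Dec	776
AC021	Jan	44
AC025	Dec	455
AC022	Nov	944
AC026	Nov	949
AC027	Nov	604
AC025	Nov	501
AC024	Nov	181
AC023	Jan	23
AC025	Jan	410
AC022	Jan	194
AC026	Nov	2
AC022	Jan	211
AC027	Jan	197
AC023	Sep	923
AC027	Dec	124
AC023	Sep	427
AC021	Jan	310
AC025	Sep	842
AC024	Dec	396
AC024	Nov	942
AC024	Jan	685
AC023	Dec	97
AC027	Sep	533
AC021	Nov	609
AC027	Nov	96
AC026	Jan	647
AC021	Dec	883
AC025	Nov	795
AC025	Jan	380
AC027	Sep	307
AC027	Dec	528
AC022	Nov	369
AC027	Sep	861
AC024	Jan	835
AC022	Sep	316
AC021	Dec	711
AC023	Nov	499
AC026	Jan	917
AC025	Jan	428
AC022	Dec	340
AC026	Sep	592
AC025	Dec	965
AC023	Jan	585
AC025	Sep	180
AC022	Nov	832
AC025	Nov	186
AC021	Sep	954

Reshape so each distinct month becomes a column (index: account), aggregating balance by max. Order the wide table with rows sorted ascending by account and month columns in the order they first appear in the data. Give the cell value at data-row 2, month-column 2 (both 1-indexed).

734

With rows sorted ascending by account, row 2 is account=AC022. month columns in first-appearance order: Jan, Sep, Dec, Nov; column 2 is Sep.
Long rows with account=AC022, month=Sep: max(344, 734, 316) = 734.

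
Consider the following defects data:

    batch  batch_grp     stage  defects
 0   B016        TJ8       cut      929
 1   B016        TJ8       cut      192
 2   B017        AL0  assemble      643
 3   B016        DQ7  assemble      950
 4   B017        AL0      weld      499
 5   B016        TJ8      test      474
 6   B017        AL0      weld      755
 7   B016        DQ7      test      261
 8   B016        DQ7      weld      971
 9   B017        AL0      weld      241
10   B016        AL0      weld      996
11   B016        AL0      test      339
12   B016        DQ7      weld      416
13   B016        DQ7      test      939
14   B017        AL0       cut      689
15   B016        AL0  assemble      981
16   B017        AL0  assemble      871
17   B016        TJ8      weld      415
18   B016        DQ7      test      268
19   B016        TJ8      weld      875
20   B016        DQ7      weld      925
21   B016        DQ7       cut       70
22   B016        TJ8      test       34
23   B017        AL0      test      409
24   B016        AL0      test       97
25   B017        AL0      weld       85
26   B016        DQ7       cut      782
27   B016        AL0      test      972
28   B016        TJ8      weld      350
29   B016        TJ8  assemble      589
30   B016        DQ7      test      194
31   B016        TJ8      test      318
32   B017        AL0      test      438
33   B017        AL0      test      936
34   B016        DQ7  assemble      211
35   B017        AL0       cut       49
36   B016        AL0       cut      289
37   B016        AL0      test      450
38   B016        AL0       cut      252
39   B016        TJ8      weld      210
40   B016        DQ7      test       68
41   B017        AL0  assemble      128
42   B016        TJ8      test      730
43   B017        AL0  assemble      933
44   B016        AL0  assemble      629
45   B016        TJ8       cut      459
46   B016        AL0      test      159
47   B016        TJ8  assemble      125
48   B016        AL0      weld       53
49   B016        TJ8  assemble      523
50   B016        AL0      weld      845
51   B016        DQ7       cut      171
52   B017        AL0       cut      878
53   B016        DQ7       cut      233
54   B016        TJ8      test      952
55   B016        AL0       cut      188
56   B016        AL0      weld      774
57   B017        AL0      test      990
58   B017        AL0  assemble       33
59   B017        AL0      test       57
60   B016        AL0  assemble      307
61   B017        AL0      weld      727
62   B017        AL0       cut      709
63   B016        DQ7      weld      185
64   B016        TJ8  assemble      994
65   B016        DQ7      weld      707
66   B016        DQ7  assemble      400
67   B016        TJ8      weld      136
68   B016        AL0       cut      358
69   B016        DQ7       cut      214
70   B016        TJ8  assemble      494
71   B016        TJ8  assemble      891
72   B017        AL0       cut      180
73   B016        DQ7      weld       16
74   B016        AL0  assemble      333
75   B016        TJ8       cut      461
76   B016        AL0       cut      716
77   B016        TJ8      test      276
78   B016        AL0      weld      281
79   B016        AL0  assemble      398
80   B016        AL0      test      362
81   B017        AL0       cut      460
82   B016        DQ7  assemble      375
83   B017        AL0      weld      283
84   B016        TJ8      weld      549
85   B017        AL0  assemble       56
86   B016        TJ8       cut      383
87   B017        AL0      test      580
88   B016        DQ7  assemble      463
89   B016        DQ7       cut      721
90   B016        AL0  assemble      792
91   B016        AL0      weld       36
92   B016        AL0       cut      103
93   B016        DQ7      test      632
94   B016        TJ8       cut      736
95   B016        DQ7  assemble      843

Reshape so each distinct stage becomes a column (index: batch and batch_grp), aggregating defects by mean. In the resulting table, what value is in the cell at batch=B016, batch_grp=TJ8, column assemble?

602.67

Rows with batch=B016, batch_grp=TJ8 and stage=assemble: defects values are 589, 125, 523, 994, 494, 891.
(589 + 125 + 523 + 994 + 494 + 891) / 6 = 602.67.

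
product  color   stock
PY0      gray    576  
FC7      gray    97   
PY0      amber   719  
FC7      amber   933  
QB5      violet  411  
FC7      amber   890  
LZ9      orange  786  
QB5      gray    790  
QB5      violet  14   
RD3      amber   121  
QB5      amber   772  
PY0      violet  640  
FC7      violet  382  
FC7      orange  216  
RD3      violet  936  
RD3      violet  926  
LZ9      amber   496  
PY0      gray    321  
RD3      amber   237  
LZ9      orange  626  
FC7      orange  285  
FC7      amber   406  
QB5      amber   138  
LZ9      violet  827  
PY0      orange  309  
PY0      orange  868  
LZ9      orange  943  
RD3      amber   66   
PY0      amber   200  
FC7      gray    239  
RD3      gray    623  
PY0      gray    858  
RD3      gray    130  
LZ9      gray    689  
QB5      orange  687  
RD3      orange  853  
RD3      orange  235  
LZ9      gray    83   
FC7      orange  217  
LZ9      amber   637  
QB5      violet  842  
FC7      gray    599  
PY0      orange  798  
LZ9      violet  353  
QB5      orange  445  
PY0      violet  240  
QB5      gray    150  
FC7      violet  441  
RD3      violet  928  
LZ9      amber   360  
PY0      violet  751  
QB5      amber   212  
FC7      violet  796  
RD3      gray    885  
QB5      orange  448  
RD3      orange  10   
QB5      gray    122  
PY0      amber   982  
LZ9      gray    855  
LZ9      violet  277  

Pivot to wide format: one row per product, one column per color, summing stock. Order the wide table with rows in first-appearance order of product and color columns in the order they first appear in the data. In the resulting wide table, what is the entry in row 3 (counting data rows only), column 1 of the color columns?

With rows in first-appearance order of product, row 3 is product=QB5. color columns in first-appearance order: gray, amber, violet, orange; column 1 is gray.
Long rows with product=QB5, color=gray: 790 + 150 + 122 = 1062.

1062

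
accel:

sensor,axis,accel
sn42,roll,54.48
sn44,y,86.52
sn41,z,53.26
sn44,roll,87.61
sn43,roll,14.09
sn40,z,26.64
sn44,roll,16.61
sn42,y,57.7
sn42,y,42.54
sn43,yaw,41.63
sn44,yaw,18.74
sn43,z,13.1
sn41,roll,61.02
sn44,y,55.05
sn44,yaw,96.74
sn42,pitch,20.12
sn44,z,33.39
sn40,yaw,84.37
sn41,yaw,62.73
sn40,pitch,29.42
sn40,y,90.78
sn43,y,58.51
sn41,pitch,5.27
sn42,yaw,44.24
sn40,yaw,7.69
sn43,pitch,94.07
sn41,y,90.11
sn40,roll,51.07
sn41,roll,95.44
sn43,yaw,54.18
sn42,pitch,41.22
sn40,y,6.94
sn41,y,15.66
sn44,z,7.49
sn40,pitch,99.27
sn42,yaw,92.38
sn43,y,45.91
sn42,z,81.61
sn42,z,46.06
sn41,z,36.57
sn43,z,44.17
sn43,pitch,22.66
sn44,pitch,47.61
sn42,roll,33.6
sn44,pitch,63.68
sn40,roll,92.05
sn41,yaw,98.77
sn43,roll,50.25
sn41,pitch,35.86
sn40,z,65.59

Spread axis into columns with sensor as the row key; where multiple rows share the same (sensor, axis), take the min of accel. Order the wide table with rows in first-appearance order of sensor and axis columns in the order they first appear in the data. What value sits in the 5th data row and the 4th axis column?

7.69

With rows in first-appearance order of sensor, row 5 is sensor=sn40. axis columns in first-appearance order: roll, y, z, yaw, pitch; column 4 is yaw.
Long rows with sensor=sn40, axis=yaw: min(84.37, 7.69) = 7.69.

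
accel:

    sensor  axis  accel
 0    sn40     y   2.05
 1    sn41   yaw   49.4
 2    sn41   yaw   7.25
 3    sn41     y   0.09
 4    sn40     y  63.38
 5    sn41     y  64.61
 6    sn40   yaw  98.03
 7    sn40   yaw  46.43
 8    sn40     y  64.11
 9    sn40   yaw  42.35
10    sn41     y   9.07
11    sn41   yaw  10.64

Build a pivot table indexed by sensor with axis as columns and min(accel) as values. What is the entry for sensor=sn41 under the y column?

0.09

Rows with sensor=sn41 and axis=y: accel values are 0.09, 64.61, 9.07.
min(0.09, 64.61, 9.07) = 0.09.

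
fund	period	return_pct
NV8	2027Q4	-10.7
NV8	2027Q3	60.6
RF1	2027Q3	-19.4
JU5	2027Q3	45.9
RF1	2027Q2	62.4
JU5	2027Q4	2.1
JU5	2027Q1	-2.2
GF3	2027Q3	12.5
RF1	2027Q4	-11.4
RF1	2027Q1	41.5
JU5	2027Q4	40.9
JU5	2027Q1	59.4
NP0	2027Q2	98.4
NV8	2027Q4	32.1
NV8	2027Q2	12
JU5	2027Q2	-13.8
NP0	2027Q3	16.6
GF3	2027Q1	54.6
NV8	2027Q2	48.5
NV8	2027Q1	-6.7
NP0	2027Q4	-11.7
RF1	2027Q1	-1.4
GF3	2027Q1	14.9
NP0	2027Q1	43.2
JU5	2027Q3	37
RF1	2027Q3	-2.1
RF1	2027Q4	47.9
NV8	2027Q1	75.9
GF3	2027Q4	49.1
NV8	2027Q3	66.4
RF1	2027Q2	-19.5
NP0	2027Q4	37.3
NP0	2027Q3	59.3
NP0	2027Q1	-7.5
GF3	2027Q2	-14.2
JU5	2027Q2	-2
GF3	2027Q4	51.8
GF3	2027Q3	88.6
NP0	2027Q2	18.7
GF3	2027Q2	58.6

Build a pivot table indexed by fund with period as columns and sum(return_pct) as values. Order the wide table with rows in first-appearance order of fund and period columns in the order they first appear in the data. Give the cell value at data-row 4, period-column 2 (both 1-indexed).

With rows in first-appearance order of fund, row 4 is fund=GF3. period columns in first-appearance order: 2027Q4, 2027Q3, 2027Q2, 2027Q1; column 2 is 2027Q3.
Long rows with fund=GF3, period=2027Q3: 12.5 + 88.6 = 101.1.

101.1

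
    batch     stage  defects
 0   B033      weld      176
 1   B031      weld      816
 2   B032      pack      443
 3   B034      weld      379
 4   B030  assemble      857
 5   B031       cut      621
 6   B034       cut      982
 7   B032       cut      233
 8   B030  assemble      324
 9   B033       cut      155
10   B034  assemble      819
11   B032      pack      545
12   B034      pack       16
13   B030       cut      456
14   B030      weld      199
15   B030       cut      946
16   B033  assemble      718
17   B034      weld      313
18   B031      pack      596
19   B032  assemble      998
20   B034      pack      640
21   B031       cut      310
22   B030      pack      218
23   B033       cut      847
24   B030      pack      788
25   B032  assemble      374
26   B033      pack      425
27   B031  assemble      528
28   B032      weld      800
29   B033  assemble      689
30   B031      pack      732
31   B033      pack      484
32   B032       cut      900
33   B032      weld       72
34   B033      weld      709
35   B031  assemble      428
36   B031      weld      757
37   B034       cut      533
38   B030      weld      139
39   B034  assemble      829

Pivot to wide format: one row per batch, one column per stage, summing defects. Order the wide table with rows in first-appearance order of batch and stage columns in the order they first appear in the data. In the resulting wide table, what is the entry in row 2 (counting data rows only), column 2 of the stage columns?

1328

With rows in first-appearance order of batch, row 2 is batch=B031. stage columns in first-appearance order: weld, pack, assemble, cut; column 2 is pack.
Long rows with batch=B031, stage=pack: 596 + 732 = 1328.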